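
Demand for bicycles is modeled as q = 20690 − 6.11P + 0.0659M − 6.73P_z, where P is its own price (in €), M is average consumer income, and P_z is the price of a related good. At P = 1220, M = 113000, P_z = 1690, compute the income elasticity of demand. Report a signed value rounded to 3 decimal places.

0.800

At the given values, q = 20690 − 6.11(1220) + 0.0659(113000) − 6.73(1690) = 9308.8.
∂q/∂M = 0.0659.
E = (0.0659) × (113000/9308.8) = 0.79996…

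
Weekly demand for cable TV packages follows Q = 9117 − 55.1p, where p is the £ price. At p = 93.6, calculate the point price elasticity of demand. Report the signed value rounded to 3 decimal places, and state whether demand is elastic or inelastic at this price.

-1.302; elastic

dQ/dp = −55.1. At p = 93.6, Q = 9117 − 55.1(93.6) = 3959.64.
Ed = (dQ/dp)·(p/Q) = −55.1 × (93.6/3959.64) = -1.30248…
|Ed| = 1.302 > 1, so demand is elastic.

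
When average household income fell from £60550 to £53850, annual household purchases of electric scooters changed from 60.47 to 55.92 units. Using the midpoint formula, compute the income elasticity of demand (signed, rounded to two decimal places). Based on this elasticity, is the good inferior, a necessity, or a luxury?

0.67; necessity

%ΔQ = (55.92 − 60.47)/[( 60.47 + 55.92)/2] = -4.55/58.195 = -0.078185…
%ΔIncome = (53850 − 60550)/[( 60550 + 53850)/2] = -6700/57200 = -0.117132…
E_income = (-4.55/58.195) / (-6700/57200) = 0.6674…
0 < E_income < 1 ⇒ normal good, necessity.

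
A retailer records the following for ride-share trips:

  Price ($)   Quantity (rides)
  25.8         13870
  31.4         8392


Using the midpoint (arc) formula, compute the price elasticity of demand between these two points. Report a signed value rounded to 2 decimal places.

%ΔQ = (8392 − 13870) / [(13870 + 8392)/2] = -5478/11131 = -0.492139…
%ΔP = (31.4 − 25.8) / [(25.8 + 31.4)/2] = 5.6/28.6 = 0.195804…
Arc Ed = %ΔQ / %ΔP = (-5478/11131) / (5.6/28.6) = -2.5134…

-2.51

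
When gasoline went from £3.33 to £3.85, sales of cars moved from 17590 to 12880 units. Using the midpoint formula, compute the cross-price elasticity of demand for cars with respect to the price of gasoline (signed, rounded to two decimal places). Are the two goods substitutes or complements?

-2.13; complements

%ΔQ_{cars} = (12880 − 17590)/avg = -4710/15235 = -0.309156…
%ΔP_{gasoline} = (3.85 − 3.33)/avg = 0.52/3.59 = 0.144846…
E_cross = (-4710/15235) / (0.52/3.59) = -2.1343…
E_cross < 0 ⇒ the goods are complements.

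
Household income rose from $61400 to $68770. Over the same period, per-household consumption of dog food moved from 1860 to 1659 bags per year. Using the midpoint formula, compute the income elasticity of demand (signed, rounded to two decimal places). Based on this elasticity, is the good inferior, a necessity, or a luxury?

%ΔQ = (1659 − 1860)/[( 1860 + 1659)/2] = -201/1759.5 = -0.114236…
%ΔIncome = (68770 − 61400)/[( 61400 + 68770)/2] = 7370/65085 = 0.113236…
E_income = (-201/1759.5) / (7370/65085) = -1.0088…
E_income < 0 ⇒ inferior good.

-1.01; inferior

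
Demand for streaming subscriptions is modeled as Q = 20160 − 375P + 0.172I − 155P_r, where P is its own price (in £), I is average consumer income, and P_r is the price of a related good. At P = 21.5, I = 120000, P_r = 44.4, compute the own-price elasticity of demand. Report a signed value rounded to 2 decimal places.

-0.31

At the given values, Q = 20160 − 375(21.5) + 0.172(120000) − 155(44.4) = 25855.5.
∂Q/∂P = −375.
E = (-375) × (21.5/25855.5) = -0.3118…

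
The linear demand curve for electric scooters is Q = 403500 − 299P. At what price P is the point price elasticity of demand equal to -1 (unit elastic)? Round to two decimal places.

Ed = −299P/(403500 − 299P). Set this equal to -1:
299P = 1·(403500 − 299P) ⇒ 299P(1 + 1) = 1·403500
P = 1·403500 / (299·2) = 674.7491…

674.75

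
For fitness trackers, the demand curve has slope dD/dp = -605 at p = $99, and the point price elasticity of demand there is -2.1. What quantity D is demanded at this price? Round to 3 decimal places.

Ed = (dD/dp)·(p/D) ⇒ D = (dD/dp)·p/Ed = (-605)·99/(-2.1) = 28521.42857…

28521.429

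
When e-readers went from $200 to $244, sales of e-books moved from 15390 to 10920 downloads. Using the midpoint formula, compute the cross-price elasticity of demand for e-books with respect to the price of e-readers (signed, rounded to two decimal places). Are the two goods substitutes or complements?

%ΔQ_{e-books} = (10920 − 15390)/avg = -4470/13155 = -0.339794…
%ΔP_{e-readers} = (244 − 200)/avg = 44/222 = 0.198198…
E_cross = (-4470/13155) / (44/222) = -1.7144…
E_cross < 0 ⇒ the goods are complements.

-1.71; complements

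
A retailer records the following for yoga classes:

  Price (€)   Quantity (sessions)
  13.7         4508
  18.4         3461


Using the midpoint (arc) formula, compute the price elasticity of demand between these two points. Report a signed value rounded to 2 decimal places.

%ΔQ = (3461 − 4508) / [(4508 + 3461)/2] = -1047/3984.5 = -0.262768…
%ΔP = (18.4 − 13.7) / [(13.7 + 18.4)/2] = 4.7/16.05 = 0.292834…
Arc Ed = %ΔQ / %ΔP = (-1047/3984.5) / (4.7/16.05) = -0.8973…

-0.90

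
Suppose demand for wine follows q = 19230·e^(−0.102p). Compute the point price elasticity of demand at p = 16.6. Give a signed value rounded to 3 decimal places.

-1.693

dq/dp = −0.102·q = -360.771. At p = 16.6, q = 3536.97.
Ed = (dq/dp)·(p/q) = (-360.771) × (16.6/3536.97) = -1.6932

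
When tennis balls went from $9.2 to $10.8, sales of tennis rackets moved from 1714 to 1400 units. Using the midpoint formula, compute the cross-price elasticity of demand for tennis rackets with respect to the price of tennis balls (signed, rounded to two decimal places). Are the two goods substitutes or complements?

-1.26; complements

%ΔQ_{tennis rackets} = (1400 − 1714)/avg = -314/1557 = -0.201669…
%ΔP_{tennis balls} = (10.8 − 9.2)/avg = 1.6/10 = 0.16
E_cross = (-314/1557) / (1.6/10) = -1.2604…
E_cross < 0 ⇒ the goods are complements.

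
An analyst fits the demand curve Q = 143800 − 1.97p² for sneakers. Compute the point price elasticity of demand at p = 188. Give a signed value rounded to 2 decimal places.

-1.88

dQ/dp = −2·1.97·p = -740.72. At p = 188, Q = 74172.32.
Ed = (dQ/dp)·(p/Q) = (-740.72) × (188/74172.32) = -1.8774…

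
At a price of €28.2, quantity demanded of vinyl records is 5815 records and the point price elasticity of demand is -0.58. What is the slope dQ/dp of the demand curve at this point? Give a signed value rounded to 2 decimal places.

-119.60

Ed = (dQ/dp)·(p/Q) ⇒ dQ/dp = Ed·Q/p = (-0.58)·5815/28.2 = -119.5992…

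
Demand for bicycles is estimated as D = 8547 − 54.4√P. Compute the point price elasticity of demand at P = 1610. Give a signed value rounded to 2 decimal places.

-0.17

dD/dP = −54.4/(2√P) = -0.677885. At P = 1610, D = 6364.21.
Ed = (dD/dP)·(P/D) = (-0.677885) × (1610/6364.21) = -0.1714…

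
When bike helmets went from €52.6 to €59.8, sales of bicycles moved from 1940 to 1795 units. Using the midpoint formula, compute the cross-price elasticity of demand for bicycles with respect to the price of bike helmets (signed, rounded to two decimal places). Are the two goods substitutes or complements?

-0.61; complements

%ΔQ_{bicycles} = (1795 − 1940)/avg = -145/1867.5 = -0.077643…
%ΔP_{bike helmets} = (59.8 − 52.6)/avg = 7.2/56.2 = 0.128113…
E_cross = (-145/1867.5) / (7.2/56.2) = -0.6060…
E_cross < 0 ⇒ the goods are complements.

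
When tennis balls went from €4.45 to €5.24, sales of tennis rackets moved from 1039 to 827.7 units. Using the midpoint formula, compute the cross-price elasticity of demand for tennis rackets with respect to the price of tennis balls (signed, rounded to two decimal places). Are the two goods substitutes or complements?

-1.39; complements

%ΔQ_{tennis rackets} = (827.7 − 1039)/avg = -211.3/933.35 = -0.226388…
%ΔP_{tennis balls} = (5.24 − 4.45)/avg = 0.79/4.845 = 0.163054…
E_cross = (-211.3/933.35) / (0.79/4.845) = -1.3884…
E_cross < 0 ⇒ the goods are complements.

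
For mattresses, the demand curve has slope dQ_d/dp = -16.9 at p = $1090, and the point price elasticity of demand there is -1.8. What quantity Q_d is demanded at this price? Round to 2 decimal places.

Ed = (dQ_d/dp)·(p/Q_d) ⇒ Q_d = (dQ_d/dp)·p/Ed = (-16.9)·1090/(-1.8) = 10233.8888…

10233.89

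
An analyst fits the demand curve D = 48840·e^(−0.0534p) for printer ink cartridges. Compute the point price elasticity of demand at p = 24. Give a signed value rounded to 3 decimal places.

-1.282

dD/dp = −0.0534·D = -723.978. At p = 24, D = 13557.6.
Ed = (dD/dp)·(p/D) = (-723.978) × (24/13557.6) = -1.2816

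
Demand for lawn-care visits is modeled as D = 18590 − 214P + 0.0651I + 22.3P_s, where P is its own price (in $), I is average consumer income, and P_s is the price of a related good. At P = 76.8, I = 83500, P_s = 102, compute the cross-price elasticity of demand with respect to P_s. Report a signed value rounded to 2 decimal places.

0.23

At the given values, D = 18590 − 214(76.8) + 0.0651(83500) + 22.3(102) = 9865.25.
∂D/∂P_s = 22.3.
E = (22.3) × (102/9865.25) = 0.2305…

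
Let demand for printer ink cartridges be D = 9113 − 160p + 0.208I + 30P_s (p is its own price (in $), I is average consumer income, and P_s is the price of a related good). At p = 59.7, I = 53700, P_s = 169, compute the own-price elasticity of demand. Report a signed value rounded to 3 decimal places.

-0.605

At the given values, D = 9113 − 160(59.7) + 0.208(53700) + 30(169) = 15800.6.
∂D/∂p = −160.
E = (-160) × (59.7/15800.6) = -0.60453…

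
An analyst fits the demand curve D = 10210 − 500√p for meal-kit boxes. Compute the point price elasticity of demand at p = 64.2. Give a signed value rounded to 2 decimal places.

dD/dp = −500/(2√p) = -31.2013. At p = 64.2, D = 6203.75.
Ed = (dD/dp)·(p/D) = (-31.2013) × (64.2/6203.75) = -0.3228…

-0.32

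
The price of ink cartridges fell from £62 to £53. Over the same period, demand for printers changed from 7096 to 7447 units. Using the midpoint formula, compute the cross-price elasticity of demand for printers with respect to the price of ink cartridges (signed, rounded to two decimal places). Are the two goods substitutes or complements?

%ΔQ_{printers} = (7447 − 7096)/avg = 351/7271.5 = 0.048270…
%ΔP_{ink cartridges} = (53 − 62)/avg = -9/57.5 = -0.156521…
E_cross = (351/7271.5) / (-9/57.5) = -0.3083…
E_cross < 0 ⇒ the goods are complements.

-0.31; complements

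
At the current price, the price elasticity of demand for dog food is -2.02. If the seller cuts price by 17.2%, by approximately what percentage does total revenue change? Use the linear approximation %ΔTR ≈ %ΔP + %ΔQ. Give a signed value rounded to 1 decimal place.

%ΔQ ≈ Ed × %ΔP = (-2.02) × (-17.2%) = +34.7440%
%ΔTR ≈ %ΔP + %ΔQ = (-17.2%) + (+34.7440%) = +17.5440%

+17.5%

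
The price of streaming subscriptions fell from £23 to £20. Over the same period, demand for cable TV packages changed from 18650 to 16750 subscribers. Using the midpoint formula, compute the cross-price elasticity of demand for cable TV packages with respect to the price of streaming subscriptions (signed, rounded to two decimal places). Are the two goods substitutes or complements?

%ΔQ_{cable TV packages} = (16750 − 18650)/avg = -1900/17700 = -0.107344…
%ΔP_{streaming subscriptions} = (20 − 23)/avg = -3/21.5 = -0.139534…
E_cross = (-1900/17700) / (-3/21.5) = 0.7693…
E_cross > 0 ⇒ the goods are substitutes.

0.77; substitutes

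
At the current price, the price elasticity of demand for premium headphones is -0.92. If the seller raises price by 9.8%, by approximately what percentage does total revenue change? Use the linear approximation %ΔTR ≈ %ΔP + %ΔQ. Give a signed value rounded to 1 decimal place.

+0.8%

%ΔQ ≈ Ed × %ΔP = (-0.92) × (+9.8%) = -9.0160%
%ΔTR ≈ %ΔP + %ΔQ = (+9.8%) + (-9.0160%) = +0.7840%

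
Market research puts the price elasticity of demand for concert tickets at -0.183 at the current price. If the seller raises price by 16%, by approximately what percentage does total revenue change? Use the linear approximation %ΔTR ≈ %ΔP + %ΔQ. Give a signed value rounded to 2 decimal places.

%ΔQ ≈ Ed × %ΔP = (-0.183) × (+16%) = -2.9280%
%ΔTR ≈ %ΔP + %ΔQ = (+16%) + (-2.9280%) = +13.0720%

+13.07%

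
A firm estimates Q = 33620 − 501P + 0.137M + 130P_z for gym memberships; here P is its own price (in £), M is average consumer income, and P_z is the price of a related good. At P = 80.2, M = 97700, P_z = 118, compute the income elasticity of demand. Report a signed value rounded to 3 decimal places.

0.604

At the given values, Q = 33620 − 501(80.2) + 0.137(97700) + 130(118) = 22164.7.
∂Q/∂M = 0.137.
E = (0.137) × (97700/22164.7) = 0.60388…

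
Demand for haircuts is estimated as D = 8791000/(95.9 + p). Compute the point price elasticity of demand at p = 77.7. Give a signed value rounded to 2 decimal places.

-0.45

dD/dp = −8791000/(95.9 + p)² = -291.702. At p = 77.7, D = 50639.4.
Ed = (dD/dp)·(p/D) = (-291.702) × (77.7/50639.4) = -0.4475…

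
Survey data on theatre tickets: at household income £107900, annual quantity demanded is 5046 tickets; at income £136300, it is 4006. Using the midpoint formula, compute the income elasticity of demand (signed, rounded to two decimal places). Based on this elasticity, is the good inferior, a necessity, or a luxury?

%ΔQ = (4006 − 5046)/[( 5046 + 4006)/2] = -1040/4526 = -0.229783…
%ΔIncome = (136300 − 107900)/[( 107900 + 136300)/2] = 28400/122100 = 0.232596…
E_income = (-1040/4526) / (28400/122100) = -0.9879…
E_income < 0 ⇒ inferior good.

-0.99; inferior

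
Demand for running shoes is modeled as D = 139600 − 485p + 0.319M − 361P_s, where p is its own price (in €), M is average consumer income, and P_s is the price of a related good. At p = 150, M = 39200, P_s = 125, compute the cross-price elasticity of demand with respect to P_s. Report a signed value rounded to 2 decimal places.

-1.32

At the given values, D = 139600 − 485(150) + 0.319(39200) − 361(125) = 34229.8.
∂D/∂P_s = -361.
E = (-361) × (125/34229.8) = -1.3182…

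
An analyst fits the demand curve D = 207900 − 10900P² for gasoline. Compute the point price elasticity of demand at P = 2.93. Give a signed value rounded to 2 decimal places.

dD/dP = −2·10900·P = -63874. At P = 2.93, D = 114324.59.
Ed = (dD/dP)·(P/D) = (-63874) × (2.93/114324.59) = -1.6370…

-1.64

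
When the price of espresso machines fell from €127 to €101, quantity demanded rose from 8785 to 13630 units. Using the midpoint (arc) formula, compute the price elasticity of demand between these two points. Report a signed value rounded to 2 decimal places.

-1.90

%ΔQ = (13630 − 8785) / [(8785 + 13630)/2] = 4845/11207.5 = 0.432299…
%ΔP = (101 − 127) / [(127 + 101)/2] = -26/114 = -0.228070…
Arc Ed = %ΔQ / %ΔP = (4845/11207.5) / (-26/114) = -1.8954…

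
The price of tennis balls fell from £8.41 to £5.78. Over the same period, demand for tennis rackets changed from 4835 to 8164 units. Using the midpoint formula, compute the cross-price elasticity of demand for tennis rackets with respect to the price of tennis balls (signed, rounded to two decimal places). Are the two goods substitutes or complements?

-1.38; complements

%ΔQ_{tennis rackets} = (8164 − 4835)/avg = 3329/6499.5 = 0.512193…
%ΔP_{tennis balls} = (5.78 − 8.41)/avg = -2.63/7.095 = -0.370683…
E_cross = (3329/6499.5) / (-2.63/7.095) = -1.3817…
E_cross < 0 ⇒ the goods are complements.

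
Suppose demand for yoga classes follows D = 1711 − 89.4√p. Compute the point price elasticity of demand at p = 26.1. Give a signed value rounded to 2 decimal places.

-0.18

dD/dp = −89.4/(2√p) = -8.74958. At p = 26.1, D = 1254.27.
Ed = (dD/dp)·(p/D) = (-8.74958) × (26.1/1254.27) = -0.1820…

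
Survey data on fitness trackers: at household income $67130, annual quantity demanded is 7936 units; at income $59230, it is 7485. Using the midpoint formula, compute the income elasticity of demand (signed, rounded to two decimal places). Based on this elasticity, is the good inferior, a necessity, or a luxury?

%ΔQ = (7485 − 7936)/[( 7936 + 7485)/2] = -451/7710.5 = -0.058491…
%ΔIncome = (59230 − 67130)/[( 67130 + 59230)/2] = -7900/63180 = -0.125039…
E_income = (-451/7710.5) / (-7900/63180) = 0.4677…
0 < E_income < 1 ⇒ normal good, necessity.

0.47; necessity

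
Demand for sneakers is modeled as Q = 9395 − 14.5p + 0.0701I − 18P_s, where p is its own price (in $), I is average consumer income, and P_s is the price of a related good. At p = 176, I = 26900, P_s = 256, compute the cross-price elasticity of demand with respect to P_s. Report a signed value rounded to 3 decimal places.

-1.118

At the given values, Q = 9395 − 14.5(176) + 0.0701(26900) − 18(256) = 4120.69.
∂Q/∂P_s = -18.
E = (-18) × (256/4120.69) = -1.11825…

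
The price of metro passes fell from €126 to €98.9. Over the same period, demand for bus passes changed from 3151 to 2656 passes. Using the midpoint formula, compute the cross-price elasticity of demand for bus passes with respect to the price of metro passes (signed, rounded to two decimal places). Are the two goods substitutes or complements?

0.71; substitutes

%ΔQ_{bus passes} = (2656 − 3151)/avg = -495/2903.5 = -0.170483…
%ΔP_{metro passes} = (98.9 − 126)/avg = -27.1/112.45 = -0.240995…
E_cross = (-495/2903.5) / (-27.1/112.45) = 0.7074…
E_cross > 0 ⇒ the goods are substitutes.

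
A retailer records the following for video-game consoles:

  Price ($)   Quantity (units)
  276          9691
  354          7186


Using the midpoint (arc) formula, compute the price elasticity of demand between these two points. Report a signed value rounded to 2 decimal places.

%ΔQ = (7186 − 9691) / [(9691 + 7186)/2] = -2505/8438.5 = -0.296853…
%ΔP = (354 − 276) / [(276 + 354)/2] = 78/315 = 0.247619…
Arc Ed = %ΔQ / %ΔP = (-2505/8438.5) / (78/315) = -1.1988…

-1.20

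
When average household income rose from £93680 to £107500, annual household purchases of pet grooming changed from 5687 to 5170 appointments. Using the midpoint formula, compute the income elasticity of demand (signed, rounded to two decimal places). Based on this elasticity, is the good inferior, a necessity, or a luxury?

%ΔQ = (5170 − 5687)/[( 5687 + 5170)/2] = -517/5428.5 = -0.095238…
%ΔIncome = (107500 − 93680)/[( 93680 + 107500)/2] = 13820/100590 = 0.137389…
E_income = (-517/5428.5) / (13820/100590) = -0.6931…
E_income < 0 ⇒ inferior good.

-0.69; inferior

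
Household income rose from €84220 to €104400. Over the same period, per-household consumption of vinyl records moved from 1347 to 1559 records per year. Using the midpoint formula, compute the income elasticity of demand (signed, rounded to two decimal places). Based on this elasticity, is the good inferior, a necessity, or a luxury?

%ΔQ = (1559 − 1347)/[( 1347 + 1559)/2] = 212/1453 = 0.145905…
%ΔIncome = (104400 − 84220)/[( 84220 + 104400)/2] = 20180/94310 = 0.213975…
E_income = (212/1453) / (20180/94310) = 0.6818…
0 < E_income < 1 ⇒ normal good, necessity.

0.68; necessity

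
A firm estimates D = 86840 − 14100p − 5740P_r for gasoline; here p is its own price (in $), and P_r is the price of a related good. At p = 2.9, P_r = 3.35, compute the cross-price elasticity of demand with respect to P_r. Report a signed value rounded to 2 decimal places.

-0.72

At the given values, D = 86840 − 14100(2.9) − 5740(3.35) = 26721.
∂D/∂P_r = -5740.
E = (-5740) × (3.35/26721) = -0.7196…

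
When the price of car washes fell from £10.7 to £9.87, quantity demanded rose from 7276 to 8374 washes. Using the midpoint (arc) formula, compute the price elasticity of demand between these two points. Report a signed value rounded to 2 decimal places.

%ΔQ = (8374 − 7276) / [(7276 + 8374)/2] = 1098/7825 = 0.140319…
%ΔP = (9.87 − 10.7) / [(10.7 + 9.87)/2] = -0.83/10.285 = -0.080700…
Arc Ed = %ΔQ / %ΔP = (1098/7825) / (-0.83/10.285) = -1.7387…

-1.74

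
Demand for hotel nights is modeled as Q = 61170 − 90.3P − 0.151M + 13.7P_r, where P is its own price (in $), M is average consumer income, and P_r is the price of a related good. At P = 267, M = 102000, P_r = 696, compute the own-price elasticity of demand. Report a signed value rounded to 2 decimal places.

At the given values, Q = 61170 − 90.3(267) − 0.151(102000) + 13.7(696) = 31193.1.
∂Q/∂P = −90.3.
E = (-90.3) × (267/31193.1) = -0.7729…

-0.77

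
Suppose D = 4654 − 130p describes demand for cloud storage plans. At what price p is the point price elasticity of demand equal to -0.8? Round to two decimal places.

15.91

Ed = −130p/(4654 − 130p). Set this equal to -0.8:
130p = 0.8·(4654 − 130p) ⇒ 130p(1 + 0.8) = 0.8·4654
p = 0.8·4654 / (130·1.8) = 15.9111…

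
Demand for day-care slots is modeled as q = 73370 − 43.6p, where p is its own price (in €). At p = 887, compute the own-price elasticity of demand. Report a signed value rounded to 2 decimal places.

-1.11

At the given values, q = 73370 − 43.6(887) = 34696.8.
∂q/∂p = −43.6.
E = (-43.6) × (887/34696.8) = -1.1146…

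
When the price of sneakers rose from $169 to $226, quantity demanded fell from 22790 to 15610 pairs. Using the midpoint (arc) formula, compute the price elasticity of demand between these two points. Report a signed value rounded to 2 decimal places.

%ΔQ = (15610 − 22790) / [(22790 + 15610)/2] = -7180/19200 = -0.373958…
%ΔP = (226 − 169) / [(169 + 226)/2] = 57/197.5 = 0.288607…
Arc Ed = %ΔQ / %ΔP = (-7180/19200) / (57/197.5) = -1.2957…

-1.30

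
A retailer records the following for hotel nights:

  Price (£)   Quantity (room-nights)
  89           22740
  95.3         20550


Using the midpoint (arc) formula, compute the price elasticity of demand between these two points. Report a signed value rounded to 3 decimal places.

-1.480

%ΔQ = (20550 − 22740) / [(22740 + 20550)/2] = -2190/21645 = -0.101178…
%ΔP = (95.3 − 89) / [(89 + 95.3)/2] = 6.3/92.15 = 0.068366…
Arc Ed = %ΔQ / %ΔP = (-2190/21645) / (6.3/92.15) = -1.47993…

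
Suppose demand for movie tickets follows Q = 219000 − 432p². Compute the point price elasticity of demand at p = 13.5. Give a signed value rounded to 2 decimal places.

dQ/dp = −2·432·p = -11664. At p = 13.5, Q = 140268.
Ed = (dQ/dp)·(p/Q) = (-11664) × (13.5/140268) = -1.1225…

-1.12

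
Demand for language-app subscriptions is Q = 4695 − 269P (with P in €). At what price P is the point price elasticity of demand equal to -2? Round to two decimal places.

Ed = −269P/(4695 − 269P). Set this equal to -2:
269P = 2·(4695 − 269P) ⇒ 269P(1 + 2) = 2·4695
P = 2·4695 / (269·3) = 11.6356…

11.64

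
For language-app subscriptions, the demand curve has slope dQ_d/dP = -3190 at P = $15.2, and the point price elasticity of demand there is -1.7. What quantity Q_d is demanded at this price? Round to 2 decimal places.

28522.35

Ed = (dQ_d/dP)·(P/Q_d) ⇒ Q_d = (dQ_d/dP)·P/Ed = (-3190)·15.2/(-1.7) = 28522.3529…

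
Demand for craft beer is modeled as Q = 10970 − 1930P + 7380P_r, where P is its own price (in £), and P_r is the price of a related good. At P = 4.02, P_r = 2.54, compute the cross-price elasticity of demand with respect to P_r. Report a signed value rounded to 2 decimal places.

0.85

At the given values, Q = 10970 − 1930(4.02) + 7380(2.54) = 21956.6.
∂Q/∂P_r = 7380.
E = (7380) × (2.54/21956.6) = 0.8537…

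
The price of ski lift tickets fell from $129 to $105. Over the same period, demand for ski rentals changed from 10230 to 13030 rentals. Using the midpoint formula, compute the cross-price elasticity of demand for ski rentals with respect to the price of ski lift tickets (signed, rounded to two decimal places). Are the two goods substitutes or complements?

-1.17; complements

%ΔQ_{ski rentals} = (13030 − 10230)/avg = 2800/11630 = 0.240756…
%ΔP_{ski lift tickets} = (105 − 129)/avg = -24/117 = -0.205128…
E_cross = (2800/11630) / (-24/117) = -1.1736…
E_cross < 0 ⇒ the goods are complements.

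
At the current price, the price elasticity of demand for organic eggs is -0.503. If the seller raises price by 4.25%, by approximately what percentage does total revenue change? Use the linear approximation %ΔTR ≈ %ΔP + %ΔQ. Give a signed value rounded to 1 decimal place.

%ΔQ ≈ Ed × %ΔP = (-0.503) × (+4.25%) = -2.1378%
%ΔTR ≈ %ΔP + %ΔQ = (+4.25%) + (-2.1378%) = +2.1123%

+2.1%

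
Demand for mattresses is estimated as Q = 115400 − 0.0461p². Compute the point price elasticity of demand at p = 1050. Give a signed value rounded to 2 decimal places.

dQ/dp = −2·0.0461·p = -96.81. At p = 1050, Q = 64574.75.
Ed = (dQ/dp)·(p/Q) = (-96.81) × (1050/64574.75) = -1.5741…

-1.57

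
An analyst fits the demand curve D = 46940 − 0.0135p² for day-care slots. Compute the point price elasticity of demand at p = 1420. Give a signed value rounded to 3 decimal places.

-2.761

dD/dp = −2·0.0135·p = -38.34. At p = 1420, D = 19718.6.
Ed = (dD/dp)·(p/D) = (-38.34) × (1420/19718.6) = -2.76098…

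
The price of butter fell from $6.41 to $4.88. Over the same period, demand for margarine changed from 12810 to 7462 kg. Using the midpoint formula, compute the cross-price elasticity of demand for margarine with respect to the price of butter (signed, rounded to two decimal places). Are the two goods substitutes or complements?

1.95; substitutes

%ΔQ_{margarine} = (7462 − 12810)/avg = -5348/10136 = -0.527624…
%ΔP_{butter} = (4.88 − 6.41)/avg = -1.53/5.645 = -0.271036…
E_cross = (-5348/10136) / (-1.53/5.645) = 1.9466…
E_cross > 0 ⇒ the goods are substitutes.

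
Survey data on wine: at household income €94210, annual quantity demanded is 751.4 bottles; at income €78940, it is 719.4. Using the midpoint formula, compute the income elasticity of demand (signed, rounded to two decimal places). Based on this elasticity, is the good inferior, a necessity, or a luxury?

%ΔQ = (719.4 − 751.4)/[( 751.4 + 719.4)/2] = -32/735.4 = -0.043513…
%ΔIncome = (78940 − 94210)/[( 94210 + 78940)/2] = -15270/86575 = -0.176378…
E_income = (-32/735.4) / (-15270/86575) = 0.2467…
0 < E_income < 1 ⇒ normal good, necessity.

0.25; necessity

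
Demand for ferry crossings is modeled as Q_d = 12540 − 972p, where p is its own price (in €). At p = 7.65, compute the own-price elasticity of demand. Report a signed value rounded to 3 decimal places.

-1.457

At the given values, Q_d = 12540 − 972(7.65) = 5104.2.
∂Q_d/∂p = −972.
E = (-972) × (7.65/5104.2) = -1.45680…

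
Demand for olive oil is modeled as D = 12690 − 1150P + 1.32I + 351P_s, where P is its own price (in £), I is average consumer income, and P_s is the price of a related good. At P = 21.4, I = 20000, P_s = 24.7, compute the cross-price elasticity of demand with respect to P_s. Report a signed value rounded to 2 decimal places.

0.37

At the given values, D = 12690 − 1150(21.4) + 1.32(20000) + 351(24.7) = 23149.7.
∂D/∂P_s = 351.
E = (351) × (24.7/23149.7) = 0.3745…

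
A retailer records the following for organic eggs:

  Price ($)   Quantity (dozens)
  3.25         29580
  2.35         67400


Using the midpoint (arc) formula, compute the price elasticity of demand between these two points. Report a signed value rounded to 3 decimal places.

%ΔQ = (67400 − 29580) / [(29580 + 67400)/2] = 37820/48490 = 0.779954…
%ΔP = (2.35 − 3.25) / [(3.25 + 2.35)/2] = -0.9/2.8 = -0.321428…
Arc Ed = %ΔQ / %ΔP = (37820/48490) / (-0.9/2.8) = -2.42652…

-2.427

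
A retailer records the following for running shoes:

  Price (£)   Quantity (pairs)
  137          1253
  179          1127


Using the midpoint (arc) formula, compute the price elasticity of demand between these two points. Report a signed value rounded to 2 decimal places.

%ΔQ = (1127 − 1253) / [(1253 + 1127)/2] = -126/1190 = -0.105882…
%ΔP = (179 − 137) / [(137 + 179)/2] = 42/158 = 0.265822…
Arc Ed = %ΔQ / %ΔP = (-126/1190) / (42/158) = -0.3983…

-0.40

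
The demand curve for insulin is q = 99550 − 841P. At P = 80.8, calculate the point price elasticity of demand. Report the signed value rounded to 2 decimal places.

dq/dP = −841. At P = 80.8, q = 99550 − 841(80.8) = 31597.2.
Ed = (dq/dP)·(P/q) = −841 × (80.8/31597.2) = -2.1505…

-2.15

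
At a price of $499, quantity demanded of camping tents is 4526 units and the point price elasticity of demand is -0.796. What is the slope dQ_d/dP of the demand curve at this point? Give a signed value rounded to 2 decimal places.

Ed = (dQ_d/dP)·(P/Q_d) ⇒ dQ_d/dP = Ed·Q_d/P = (-0.796)·4526/499 = -7.2198…

-7.22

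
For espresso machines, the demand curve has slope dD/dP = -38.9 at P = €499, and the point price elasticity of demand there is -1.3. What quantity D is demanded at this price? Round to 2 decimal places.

14931.62

Ed = (dD/dP)·(P/D) ⇒ D = (dD/dP)·P/Ed = (-38.9)·499/(-1.3) = 14931.6153…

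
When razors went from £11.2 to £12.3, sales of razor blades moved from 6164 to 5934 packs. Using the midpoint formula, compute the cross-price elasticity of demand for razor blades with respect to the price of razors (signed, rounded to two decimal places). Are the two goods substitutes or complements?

-0.41; complements

%ΔQ_{razor blades} = (5934 − 6164)/avg = -230/6049 = -0.038022…
%ΔP_{razors} = (12.3 − 11.2)/avg = 1.1/11.75 = 0.093617…
E_cross = (-230/6049) / (1.1/11.75) = -0.4061…
E_cross < 0 ⇒ the goods are complements.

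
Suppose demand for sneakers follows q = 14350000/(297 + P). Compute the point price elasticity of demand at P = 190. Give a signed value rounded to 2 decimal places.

-0.39

dq/dP = −14350000/(297 + P)² = -60.5054. At P = 190, q = 29466.1.
Ed = (dq/dP)·(P/q) = (-60.5054) × (190/29466.1) = -0.3901…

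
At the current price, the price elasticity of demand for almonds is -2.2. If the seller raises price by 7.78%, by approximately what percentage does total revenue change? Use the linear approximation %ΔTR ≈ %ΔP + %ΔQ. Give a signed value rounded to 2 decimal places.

-9.34%

%ΔQ ≈ Ed × %ΔP = (-2.2) × (+7.78%) = -17.1160%
%ΔTR ≈ %ΔP + %ΔQ = (+7.78%) + (-17.1160%) = -9.3360%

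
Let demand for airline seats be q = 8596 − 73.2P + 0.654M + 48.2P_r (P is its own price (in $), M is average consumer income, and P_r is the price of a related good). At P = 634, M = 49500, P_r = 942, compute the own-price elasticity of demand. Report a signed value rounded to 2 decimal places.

-1.16

At the given values, q = 8596 − 73.2(634) + 0.654(49500) + 48.2(942) = 39964.6.
∂q/∂P = −73.2.
E = (-73.2) × (634/39964.6) = -1.1612…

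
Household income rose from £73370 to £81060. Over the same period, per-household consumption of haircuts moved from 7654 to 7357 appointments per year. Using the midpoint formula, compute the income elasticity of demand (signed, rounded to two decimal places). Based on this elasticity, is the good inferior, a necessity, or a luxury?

%ΔQ = (7357 − 7654)/[( 7654 + 7357)/2] = -297/7505.5 = -0.039570…
%ΔIncome = (81060 − 73370)/[( 73370 + 81060)/2] = 7690/77215 = 0.099592…
E_income = (-297/7505.5) / (7690/77215) = -0.3973…
E_income < 0 ⇒ inferior good.

-0.40; inferior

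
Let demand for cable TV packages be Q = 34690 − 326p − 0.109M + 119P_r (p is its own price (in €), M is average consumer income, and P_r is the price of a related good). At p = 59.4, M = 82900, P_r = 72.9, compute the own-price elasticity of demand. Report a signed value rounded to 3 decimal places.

-1.294

At the given values, Q = 34690 − 326(59.4) − 0.109(82900) + 119(72.9) = 14964.6.
∂Q/∂p = −326.
E = (-326) × (59.4/14964.6) = -1.29401…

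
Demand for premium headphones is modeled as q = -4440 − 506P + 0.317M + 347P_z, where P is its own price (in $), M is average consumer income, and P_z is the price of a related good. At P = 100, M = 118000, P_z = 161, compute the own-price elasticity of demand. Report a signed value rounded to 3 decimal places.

At the given values, q = -4440 − 506(100) + 0.317(118000) + 347(161) = 38233.
∂q/∂P = −506.
E = (-506) × (100/38233) = -1.32346…

-1.323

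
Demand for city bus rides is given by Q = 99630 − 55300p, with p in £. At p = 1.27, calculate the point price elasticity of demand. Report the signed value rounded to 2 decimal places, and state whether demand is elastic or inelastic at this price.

-2.39; elastic

dQ/dp = −55300. At p = 1.27, Q = 99630 − 55300(1.27) = 29399.
Ed = (dQ/dp)·(p/Q) = −55300 × (1.27/29399) = -2.3888…
|Ed| = 2.39 > 1, so demand is elastic.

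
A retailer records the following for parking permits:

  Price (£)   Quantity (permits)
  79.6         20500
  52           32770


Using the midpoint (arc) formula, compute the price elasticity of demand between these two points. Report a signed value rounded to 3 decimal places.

%ΔQ = (32770 − 20500) / [(20500 + 32770)/2] = 12270/26635 = 0.460672…
%ΔP = (52 − 79.6) / [(79.6 + 52)/2] = -27.6/65.8 = -0.419452…
Arc Ed = %ΔQ / %ΔP = (12270/26635) / (-27.6/65.8) = -1.09826…

-1.098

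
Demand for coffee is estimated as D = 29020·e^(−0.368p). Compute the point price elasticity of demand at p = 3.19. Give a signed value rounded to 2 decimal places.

-1.17

dD/dp = −0.368·D = -3301.55. At p = 3.19, D = 8971.61.
Ed = (dD/dp)·(p/D) = (-3301.55) × (3.19/8971.61) = -1.1739…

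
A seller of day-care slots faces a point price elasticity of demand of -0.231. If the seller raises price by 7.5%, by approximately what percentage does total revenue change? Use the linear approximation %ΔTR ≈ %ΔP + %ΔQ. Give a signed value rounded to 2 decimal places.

+5.77%

%ΔQ ≈ Ed × %ΔP = (-0.231) × (+7.5%) = -1.7325%
%ΔTR ≈ %ΔP + %ΔQ = (+7.5%) + (-1.7325%) = +5.7675%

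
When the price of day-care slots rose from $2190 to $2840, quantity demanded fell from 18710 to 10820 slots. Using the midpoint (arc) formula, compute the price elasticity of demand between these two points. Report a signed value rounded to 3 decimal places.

%ΔQ = (10820 − 18710) / [(18710 + 10820)/2] = -7890/14765 = -0.534371…
%ΔP = (2840 − 2190) / [(2190 + 2840)/2] = 650/2515 = 0.258449…
Arc Ed = %ΔQ / %ΔP = (-7890/14765) / (650/2515) = -2.06760…

-2.068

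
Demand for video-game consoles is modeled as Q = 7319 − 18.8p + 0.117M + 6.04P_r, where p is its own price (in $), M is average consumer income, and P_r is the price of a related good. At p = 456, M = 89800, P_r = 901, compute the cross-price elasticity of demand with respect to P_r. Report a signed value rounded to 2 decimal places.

0.37

At the given values, Q = 7319 − 18.8(456) + 0.117(89800) + 6.04(901) = 14694.84.
∂Q/∂P_r = 6.04.
E = (6.04) × (901/14694.84) = 0.3703…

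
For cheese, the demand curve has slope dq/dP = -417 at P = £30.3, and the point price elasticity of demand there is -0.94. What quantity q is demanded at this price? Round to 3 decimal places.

13441.596

Ed = (dq/dP)·(P/q) ⇒ q = (dq/dP)·P/Ed = (-417)·30.3/(-0.94) = 13441.59574…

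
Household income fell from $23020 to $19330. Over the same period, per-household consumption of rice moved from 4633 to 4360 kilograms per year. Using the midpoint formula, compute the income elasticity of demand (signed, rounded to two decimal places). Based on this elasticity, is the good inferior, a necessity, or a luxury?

0.35; necessity

%ΔQ = (4360 − 4633)/[( 4633 + 4360)/2] = -273/4496.5 = -0.060713…
%ΔIncome = (19330 − 23020)/[( 23020 + 19330)/2] = -3690/21175 = -0.174262…
E_income = (-273/4496.5) / (-3690/21175) = 0.3484…
0 < E_income < 1 ⇒ normal good, necessity.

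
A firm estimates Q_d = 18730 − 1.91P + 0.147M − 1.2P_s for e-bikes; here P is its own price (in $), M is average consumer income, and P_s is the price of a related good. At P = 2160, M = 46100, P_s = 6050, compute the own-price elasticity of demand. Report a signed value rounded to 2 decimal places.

-0.29

At the given values, Q_d = 18730 − 1.91(2160) + 0.147(46100) − 1.2(6050) = 14121.1.
∂Q_d/∂P = −1.91.
E = (-1.91) × (2160/14121.1) = -0.2921…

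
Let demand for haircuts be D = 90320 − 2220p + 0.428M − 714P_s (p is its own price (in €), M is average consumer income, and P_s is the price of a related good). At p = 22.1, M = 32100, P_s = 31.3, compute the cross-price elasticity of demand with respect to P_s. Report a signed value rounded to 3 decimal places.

-0.685

At the given values, D = 90320 − 2220(22.1) + 0.428(32100) − 714(31.3) = 32648.6.
∂D/∂P_s = -714.
E = (-714) × (31.3/32648.6) = -0.68450…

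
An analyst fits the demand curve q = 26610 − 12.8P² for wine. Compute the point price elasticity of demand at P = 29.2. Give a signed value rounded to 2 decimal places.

-1.39

dq/dP = −2·12.8·P = -747.52. At P = 29.2, q = 15696.208.
Ed = (dq/dP)·(P/q) = (-747.52) × (29.2/15696.208) = -1.3906…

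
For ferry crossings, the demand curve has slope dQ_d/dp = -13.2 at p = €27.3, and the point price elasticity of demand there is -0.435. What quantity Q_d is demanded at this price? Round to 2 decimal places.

Ed = (dQ_d/dp)·(p/Q_d) ⇒ Q_d = (dQ_d/dp)·p/Ed = (-13.2)·27.3/(-0.435) = 828.4137…

828.41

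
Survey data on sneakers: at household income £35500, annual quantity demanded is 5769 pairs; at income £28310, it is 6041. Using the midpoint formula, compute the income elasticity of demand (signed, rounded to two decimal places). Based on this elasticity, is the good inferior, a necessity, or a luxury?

-0.20; inferior

%ΔQ = (6041 − 5769)/[( 5769 + 6041)/2] = 272/5905 = 0.046062…
%ΔIncome = (28310 − 35500)/[( 35500 + 28310)/2] = -7190/31905 = -0.225356…
E_income = (272/5905) / (-7190/31905) = -0.2043…
E_income < 0 ⇒ inferior good.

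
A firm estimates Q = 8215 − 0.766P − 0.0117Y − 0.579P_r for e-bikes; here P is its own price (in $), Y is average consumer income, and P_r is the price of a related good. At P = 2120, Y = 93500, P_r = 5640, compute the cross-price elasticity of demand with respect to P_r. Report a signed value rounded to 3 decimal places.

At the given values, Q = 8215 − 0.766(2120) − 0.0117(93500) − 0.579(5640) = 2231.57.
∂Q/∂P_r = -0.579.
E = (-0.579) × (5640/2231.57) = -1.46334…

-1.463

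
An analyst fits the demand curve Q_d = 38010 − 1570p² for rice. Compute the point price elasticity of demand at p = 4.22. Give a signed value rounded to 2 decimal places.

-5.56

dQ_d/dp = −2·1570·p = -13250.8. At p = 4.22, Q_d = 10050.812.
Ed = (dQ_d/dp)·(p/Q_d) = (-13250.8) × (4.22/10050.812) = -5.5635…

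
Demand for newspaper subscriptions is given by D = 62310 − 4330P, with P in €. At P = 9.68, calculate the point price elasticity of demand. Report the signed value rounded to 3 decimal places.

-2.055

dD/dP = −4330. At P = 9.68, D = 62310 − 4330(9.68) = 20395.6.
Ed = (dD/dP)·(P/D) = −4330 × (9.68/20395.6) = -2.05507…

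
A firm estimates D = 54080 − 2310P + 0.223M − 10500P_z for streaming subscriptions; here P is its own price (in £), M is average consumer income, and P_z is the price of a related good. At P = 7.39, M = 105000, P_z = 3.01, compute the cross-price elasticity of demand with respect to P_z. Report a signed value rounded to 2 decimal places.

At the given values, D = 54080 − 2310(7.39) + 0.223(105000) − 10500(3.01) = 28819.1.
∂D/∂P_z = -10500.
E = (-10500) × (3.01/28819.1) = -1.0966…

-1.10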